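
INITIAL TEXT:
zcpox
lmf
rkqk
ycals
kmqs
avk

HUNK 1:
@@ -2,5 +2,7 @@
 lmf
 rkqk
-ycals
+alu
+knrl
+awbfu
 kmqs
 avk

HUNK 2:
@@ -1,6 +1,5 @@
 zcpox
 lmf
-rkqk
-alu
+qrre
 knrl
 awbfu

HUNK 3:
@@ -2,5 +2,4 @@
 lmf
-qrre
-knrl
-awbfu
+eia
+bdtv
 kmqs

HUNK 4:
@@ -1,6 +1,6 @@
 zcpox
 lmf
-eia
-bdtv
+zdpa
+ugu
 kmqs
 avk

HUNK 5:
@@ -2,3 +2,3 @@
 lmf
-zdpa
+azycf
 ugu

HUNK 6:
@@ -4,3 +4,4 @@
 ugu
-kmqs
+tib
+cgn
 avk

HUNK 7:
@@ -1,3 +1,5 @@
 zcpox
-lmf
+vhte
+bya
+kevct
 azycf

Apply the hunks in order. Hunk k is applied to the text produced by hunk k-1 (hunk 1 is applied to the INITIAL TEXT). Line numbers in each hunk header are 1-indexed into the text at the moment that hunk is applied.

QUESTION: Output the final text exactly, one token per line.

Hunk 1: at line 2 remove [ycals] add [alu,knrl,awbfu] -> 8 lines: zcpox lmf rkqk alu knrl awbfu kmqs avk
Hunk 2: at line 1 remove [rkqk,alu] add [qrre] -> 7 lines: zcpox lmf qrre knrl awbfu kmqs avk
Hunk 3: at line 2 remove [qrre,knrl,awbfu] add [eia,bdtv] -> 6 lines: zcpox lmf eia bdtv kmqs avk
Hunk 4: at line 1 remove [eia,bdtv] add [zdpa,ugu] -> 6 lines: zcpox lmf zdpa ugu kmqs avk
Hunk 5: at line 2 remove [zdpa] add [azycf] -> 6 lines: zcpox lmf azycf ugu kmqs avk
Hunk 6: at line 4 remove [kmqs] add [tib,cgn] -> 7 lines: zcpox lmf azycf ugu tib cgn avk
Hunk 7: at line 1 remove [lmf] add [vhte,bya,kevct] -> 9 lines: zcpox vhte bya kevct azycf ugu tib cgn avk

Answer: zcpox
vhte
bya
kevct
azycf
ugu
tib
cgn
avk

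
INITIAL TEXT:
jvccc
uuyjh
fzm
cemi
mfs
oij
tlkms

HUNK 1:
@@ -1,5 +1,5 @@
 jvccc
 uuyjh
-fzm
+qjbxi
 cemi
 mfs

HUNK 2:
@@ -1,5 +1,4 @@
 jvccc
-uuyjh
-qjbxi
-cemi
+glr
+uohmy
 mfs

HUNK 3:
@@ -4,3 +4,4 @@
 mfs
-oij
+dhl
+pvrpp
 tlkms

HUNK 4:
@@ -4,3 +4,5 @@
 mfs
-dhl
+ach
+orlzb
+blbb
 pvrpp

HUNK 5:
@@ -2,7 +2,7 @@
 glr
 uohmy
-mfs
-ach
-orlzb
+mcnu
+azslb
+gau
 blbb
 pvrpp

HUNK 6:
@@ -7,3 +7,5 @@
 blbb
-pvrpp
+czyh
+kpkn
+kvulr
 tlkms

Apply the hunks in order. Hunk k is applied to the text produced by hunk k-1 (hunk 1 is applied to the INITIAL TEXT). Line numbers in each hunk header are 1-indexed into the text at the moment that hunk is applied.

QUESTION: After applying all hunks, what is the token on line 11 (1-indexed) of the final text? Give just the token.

Hunk 1: at line 1 remove [fzm] add [qjbxi] -> 7 lines: jvccc uuyjh qjbxi cemi mfs oij tlkms
Hunk 2: at line 1 remove [uuyjh,qjbxi,cemi] add [glr,uohmy] -> 6 lines: jvccc glr uohmy mfs oij tlkms
Hunk 3: at line 4 remove [oij] add [dhl,pvrpp] -> 7 lines: jvccc glr uohmy mfs dhl pvrpp tlkms
Hunk 4: at line 4 remove [dhl] add [ach,orlzb,blbb] -> 9 lines: jvccc glr uohmy mfs ach orlzb blbb pvrpp tlkms
Hunk 5: at line 2 remove [mfs,ach,orlzb] add [mcnu,azslb,gau] -> 9 lines: jvccc glr uohmy mcnu azslb gau blbb pvrpp tlkms
Hunk 6: at line 7 remove [pvrpp] add [czyh,kpkn,kvulr] -> 11 lines: jvccc glr uohmy mcnu azslb gau blbb czyh kpkn kvulr tlkms
Final line 11: tlkms

Answer: tlkms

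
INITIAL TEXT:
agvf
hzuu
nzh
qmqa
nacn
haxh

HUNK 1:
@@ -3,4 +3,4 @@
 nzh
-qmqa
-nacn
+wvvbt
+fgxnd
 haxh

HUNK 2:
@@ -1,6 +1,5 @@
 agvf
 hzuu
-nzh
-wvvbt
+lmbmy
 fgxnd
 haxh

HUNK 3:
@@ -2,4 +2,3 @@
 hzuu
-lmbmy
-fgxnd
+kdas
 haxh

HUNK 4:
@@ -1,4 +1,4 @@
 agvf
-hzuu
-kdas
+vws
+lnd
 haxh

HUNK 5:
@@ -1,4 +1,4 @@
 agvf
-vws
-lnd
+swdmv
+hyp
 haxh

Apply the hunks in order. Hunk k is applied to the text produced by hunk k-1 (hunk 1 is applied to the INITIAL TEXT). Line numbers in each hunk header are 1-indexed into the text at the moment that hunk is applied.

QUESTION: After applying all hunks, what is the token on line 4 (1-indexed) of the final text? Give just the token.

Answer: haxh

Derivation:
Hunk 1: at line 3 remove [qmqa,nacn] add [wvvbt,fgxnd] -> 6 lines: agvf hzuu nzh wvvbt fgxnd haxh
Hunk 2: at line 1 remove [nzh,wvvbt] add [lmbmy] -> 5 lines: agvf hzuu lmbmy fgxnd haxh
Hunk 3: at line 2 remove [lmbmy,fgxnd] add [kdas] -> 4 lines: agvf hzuu kdas haxh
Hunk 4: at line 1 remove [hzuu,kdas] add [vws,lnd] -> 4 lines: agvf vws lnd haxh
Hunk 5: at line 1 remove [vws,lnd] add [swdmv,hyp] -> 4 lines: agvf swdmv hyp haxh
Final line 4: haxh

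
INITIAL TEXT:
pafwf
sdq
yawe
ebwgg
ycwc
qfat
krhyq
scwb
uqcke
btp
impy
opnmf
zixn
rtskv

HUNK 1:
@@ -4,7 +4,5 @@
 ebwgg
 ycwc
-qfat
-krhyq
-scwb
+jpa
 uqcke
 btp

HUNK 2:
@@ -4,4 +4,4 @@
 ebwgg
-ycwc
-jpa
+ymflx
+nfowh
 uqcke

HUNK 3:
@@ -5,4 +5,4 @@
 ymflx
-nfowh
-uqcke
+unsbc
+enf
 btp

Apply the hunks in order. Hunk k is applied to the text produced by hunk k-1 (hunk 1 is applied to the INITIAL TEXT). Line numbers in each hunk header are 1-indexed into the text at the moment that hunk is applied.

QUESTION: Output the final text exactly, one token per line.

Hunk 1: at line 4 remove [qfat,krhyq,scwb] add [jpa] -> 12 lines: pafwf sdq yawe ebwgg ycwc jpa uqcke btp impy opnmf zixn rtskv
Hunk 2: at line 4 remove [ycwc,jpa] add [ymflx,nfowh] -> 12 lines: pafwf sdq yawe ebwgg ymflx nfowh uqcke btp impy opnmf zixn rtskv
Hunk 3: at line 5 remove [nfowh,uqcke] add [unsbc,enf] -> 12 lines: pafwf sdq yawe ebwgg ymflx unsbc enf btp impy opnmf zixn rtskv

Answer: pafwf
sdq
yawe
ebwgg
ymflx
unsbc
enf
btp
impy
opnmf
zixn
rtskv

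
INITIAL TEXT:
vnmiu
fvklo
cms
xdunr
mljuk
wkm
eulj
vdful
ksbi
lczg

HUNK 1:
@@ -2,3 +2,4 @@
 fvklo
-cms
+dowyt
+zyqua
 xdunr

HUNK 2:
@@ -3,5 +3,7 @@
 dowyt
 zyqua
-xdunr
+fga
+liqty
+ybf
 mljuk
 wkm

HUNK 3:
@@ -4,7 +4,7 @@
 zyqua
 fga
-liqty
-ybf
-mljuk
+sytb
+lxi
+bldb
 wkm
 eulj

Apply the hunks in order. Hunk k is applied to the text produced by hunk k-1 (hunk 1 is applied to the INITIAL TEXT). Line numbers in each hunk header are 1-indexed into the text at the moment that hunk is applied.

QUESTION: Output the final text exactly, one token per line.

Hunk 1: at line 2 remove [cms] add [dowyt,zyqua] -> 11 lines: vnmiu fvklo dowyt zyqua xdunr mljuk wkm eulj vdful ksbi lczg
Hunk 2: at line 3 remove [xdunr] add [fga,liqty,ybf] -> 13 lines: vnmiu fvklo dowyt zyqua fga liqty ybf mljuk wkm eulj vdful ksbi lczg
Hunk 3: at line 4 remove [liqty,ybf,mljuk] add [sytb,lxi,bldb] -> 13 lines: vnmiu fvklo dowyt zyqua fga sytb lxi bldb wkm eulj vdful ksbi lczg

Answer: vnmiu
fvklo
dowyt
zyqua
fga
sytb
lxi
bldb
wkm
eulj
vdful
ksbi
lczg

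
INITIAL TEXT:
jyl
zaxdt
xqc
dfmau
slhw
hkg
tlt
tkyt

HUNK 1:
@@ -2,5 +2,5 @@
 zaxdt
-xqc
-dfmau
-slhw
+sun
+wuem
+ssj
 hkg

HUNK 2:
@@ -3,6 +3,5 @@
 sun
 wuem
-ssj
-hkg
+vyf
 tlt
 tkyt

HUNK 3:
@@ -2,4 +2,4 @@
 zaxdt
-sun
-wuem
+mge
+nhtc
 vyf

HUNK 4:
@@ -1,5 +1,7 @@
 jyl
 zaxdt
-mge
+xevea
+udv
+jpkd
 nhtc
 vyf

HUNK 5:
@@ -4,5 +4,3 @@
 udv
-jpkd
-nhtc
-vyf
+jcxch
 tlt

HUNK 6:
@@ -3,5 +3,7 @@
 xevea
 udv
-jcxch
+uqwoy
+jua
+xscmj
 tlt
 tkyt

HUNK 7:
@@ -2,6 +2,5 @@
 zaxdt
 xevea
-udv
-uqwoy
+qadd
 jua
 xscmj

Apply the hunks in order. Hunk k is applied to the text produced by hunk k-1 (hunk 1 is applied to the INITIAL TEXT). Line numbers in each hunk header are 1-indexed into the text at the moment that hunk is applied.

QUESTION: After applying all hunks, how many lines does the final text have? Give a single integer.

Answer: 8

Derivation:
Hunk 1: at line 2 remove [xqc,dfmau,slhw] add [sun,wuem,ssj] -> 8 lines: jyl zaxdt sun wuem ssj hkg tlt tkyt
Hunk 2: at line 3 remove [ssj,hkg] add [vyf] -> 7 lines: jyl zaxdt sun wuem vyf tlt tkyt
Hunk 3: at line 2 remove [sun,wuem] add [mge,nhtc] -> 7 lines: jyl zaxdt mge nhtc vyf tlt tkyt
Hunk 4: at line 1 remove [mge] add [xevea,udv,jpkd] -> 9 lines: jyl zaxdt xevea udv jpkd nhtc vyf tlt tkyt
Hunk 5: at line 4 remove [jpkd,nhtc,vyf] add [jcxch] -> 7 lines: jyl zaxdt xevea udv jcxch tlt tkyt
Hunk 6: at line 3 remove [jcxch] add [uqwoy,jua,xscmj] -> 9 lines: jyl zaxdt xevea udv uqwoy jua xscmj tlt tkyt
Hunk 7: at line 2 remove [udv,uqwoy] add [qadd] -> 8 lines: jyl zaxdt xevea qadd jua xscmj tlt tkyt
Final line count: 8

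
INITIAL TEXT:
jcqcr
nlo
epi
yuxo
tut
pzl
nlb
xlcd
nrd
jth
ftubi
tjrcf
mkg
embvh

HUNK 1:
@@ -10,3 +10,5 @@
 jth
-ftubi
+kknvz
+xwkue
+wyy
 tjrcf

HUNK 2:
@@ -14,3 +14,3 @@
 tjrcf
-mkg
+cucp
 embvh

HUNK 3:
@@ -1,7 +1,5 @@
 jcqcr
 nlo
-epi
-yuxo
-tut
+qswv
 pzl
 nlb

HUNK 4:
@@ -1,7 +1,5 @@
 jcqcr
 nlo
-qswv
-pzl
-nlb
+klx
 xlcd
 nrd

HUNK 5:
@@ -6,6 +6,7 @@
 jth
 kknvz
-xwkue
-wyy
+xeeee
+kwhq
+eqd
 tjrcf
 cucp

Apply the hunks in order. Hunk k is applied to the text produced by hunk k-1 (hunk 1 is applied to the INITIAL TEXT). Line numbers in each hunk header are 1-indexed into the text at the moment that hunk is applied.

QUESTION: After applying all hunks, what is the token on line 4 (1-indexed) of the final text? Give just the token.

Answer: xlcd

Derivation:
Hunk 1: at line 10 remove [ftubi] add [kknvz,xwkue,wyy] -> 16 lines: jcqcr nlo epi yuxo tut pzl nlb xlcd nrd jth kknvz xwkue wyy tjrcf mkg embvh
Hunk 2: at line 14 remove [mkg] add [cucp] -> 16 lines: jcqcr nlo epi yuxo tut pzl nlb xlcd nrd jth kknvz xwkue wyy tjrcf cucp embvh
Hunk 3: at line 1 remove [epi,yuxo,tut] add [qswv] -> 14 lines: jcqcr nlo qswv pzl nlb xlcd nrd jth kknvz xwkue wyy tjrcf cucp embvh
Hunk 4: at line 1 remove [qswv,pzl,nlb] add [klx] -> 12 lines: jcqcr nlo klx xlcd nrd jth kknvz xwkue wyy tjrcf cucp embvh
Hunk 5: at line 6 remove [xwkue,wyy] add [xeeee,kwhq,eqd] -> 13 lines: jcqcr nlo klx xlcd nrd jth kknvz xeeee kwhq eqd tjrcf cucp embvh
Final line 4: xlcd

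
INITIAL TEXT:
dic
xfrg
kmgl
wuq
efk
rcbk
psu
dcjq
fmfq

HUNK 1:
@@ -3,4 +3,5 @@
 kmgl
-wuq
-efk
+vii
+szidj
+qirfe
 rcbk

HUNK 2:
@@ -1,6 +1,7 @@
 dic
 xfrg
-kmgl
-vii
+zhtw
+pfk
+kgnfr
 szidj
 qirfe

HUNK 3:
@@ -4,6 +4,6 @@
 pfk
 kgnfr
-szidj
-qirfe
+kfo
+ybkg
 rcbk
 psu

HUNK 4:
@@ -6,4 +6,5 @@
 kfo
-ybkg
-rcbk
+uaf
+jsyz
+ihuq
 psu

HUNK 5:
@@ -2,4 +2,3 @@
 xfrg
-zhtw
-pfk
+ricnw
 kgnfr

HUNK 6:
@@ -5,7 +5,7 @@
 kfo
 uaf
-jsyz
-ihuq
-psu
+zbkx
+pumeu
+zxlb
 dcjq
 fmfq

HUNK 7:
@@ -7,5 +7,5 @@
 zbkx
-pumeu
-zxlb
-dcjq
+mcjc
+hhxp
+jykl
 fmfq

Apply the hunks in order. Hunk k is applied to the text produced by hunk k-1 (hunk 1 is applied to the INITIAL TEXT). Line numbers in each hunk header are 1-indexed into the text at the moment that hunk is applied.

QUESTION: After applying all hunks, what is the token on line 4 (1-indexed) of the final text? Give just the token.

Hunk 1: at line 3 remove [wuq,efk] add [vii,szidj,qirfe] -> 10 lines: dic xfrg kmgl vii szidj qirfe rcbk psu dcjq fmfq
Hunk 2: at line 1 remove [kmgl,vii] add [zhtw,pfk,kgnfr] -> 11 lines: dic xfrg zhtw pfk kgnfr szidj qirfe rcbk psu dcjq fmfq
Hunk 3: at line 4 remove [szidj,qirfe] add [kfo,ybkg] -> 11 lines: dic xfrg zhtw pfk kgnfr kfo ybkg rcbk psu dcjq fmfq
Hunk 4: at line 6 remove [ybkg,rcbk] add [uaf,jsyz,ihuq] -> 12 lines: dic xfrg zhtw pfk kgnfr kfo uaf jsyz ihuq psu dcjq fmfq
Hunk 5: at line 2 remove [zhtw,pfk] add [ricnw] -> 11 lines: dic xfrg ricnw kgnfr kfo uaf jsyz ihuq psu dcjq fmfq
Hunk 6: at line 5 remove [jsyz,ihuq,psu] add [zbkx,pumeu,zxlb] -> 11 lines: dic xfrg ricnw kgnfr kfo uaf zbkx pumeu zxlb dcjq fmfq
Hunk 7: at line 7 remove [pumeu,zxlb,dcjq] add [mcjc,hhxp,jykl] -> 11 lines: dic xfrg ricnw kgnfr kfo uaf zbkx mcjc hhxp jykl fmfq
Final line 4: kgnfr

Answer: kgnfr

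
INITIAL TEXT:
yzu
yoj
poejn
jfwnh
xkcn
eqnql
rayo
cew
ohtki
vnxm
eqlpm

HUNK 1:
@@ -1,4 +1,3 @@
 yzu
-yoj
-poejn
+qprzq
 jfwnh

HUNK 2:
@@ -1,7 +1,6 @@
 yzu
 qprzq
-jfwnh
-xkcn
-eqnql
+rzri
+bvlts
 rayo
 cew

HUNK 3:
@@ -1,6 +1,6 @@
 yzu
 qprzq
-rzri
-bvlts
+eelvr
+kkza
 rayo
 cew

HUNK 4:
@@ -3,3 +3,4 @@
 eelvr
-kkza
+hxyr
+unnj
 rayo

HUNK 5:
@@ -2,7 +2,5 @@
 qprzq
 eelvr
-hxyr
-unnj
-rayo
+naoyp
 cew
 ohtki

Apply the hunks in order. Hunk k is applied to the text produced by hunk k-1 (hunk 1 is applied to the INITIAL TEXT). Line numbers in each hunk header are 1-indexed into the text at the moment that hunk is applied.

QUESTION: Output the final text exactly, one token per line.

Hunk 1: at line 1 remove [yoj,poejn] add [qprzq] -> 10 lines: yzu qprzq jfwnh xkcn eqnql rayo cew ohtki vnxm eqlpm
Hunk 2: at line 1 remove [jfwnh,xkcn,eqnql] add [rzri,bvlts] -> 9 lines: yzu qprzq rzri bvlts rayo cew ohtki vnxm eqlpm
Hunk 3: at line 1 remove [rzri,bvlts] add [eelvr,kkza] -> 9 lines: yzu qprzq eelvr kkza rayo cew ohtki vnxm eqlpm
Hunk 4: at line 3 remove [kkza] add [hxyr,unnj] -> 10 lines: yzu qprzq eelvr hxyr unnj rayo cew ohtki vnxm eqlpm
Hunk 5: at line 2 remove [hxyr,unnj,rayo] add [naoyp] -> 8 lines: yzu qprzq eelvr naoyp cew ohtki vnxm eqlpm

Answer: yzu
qprzq
eelvr
naoyp
cew
ohtki
vnxm
eqlpm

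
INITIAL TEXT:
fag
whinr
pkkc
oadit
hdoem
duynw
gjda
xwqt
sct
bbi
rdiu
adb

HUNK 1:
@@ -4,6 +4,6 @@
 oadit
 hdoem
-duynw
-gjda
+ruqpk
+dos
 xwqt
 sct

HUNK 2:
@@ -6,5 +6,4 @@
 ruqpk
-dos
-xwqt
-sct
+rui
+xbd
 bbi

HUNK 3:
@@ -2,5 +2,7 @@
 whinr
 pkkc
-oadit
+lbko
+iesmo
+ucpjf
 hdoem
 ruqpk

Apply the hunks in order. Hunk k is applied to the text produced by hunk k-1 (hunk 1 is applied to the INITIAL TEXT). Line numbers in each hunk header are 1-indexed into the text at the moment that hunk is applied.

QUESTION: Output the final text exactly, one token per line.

Answer: fag
whinr
pkkc
lbko
iesmo
ucpjf
hdoem
ruqpk
rui
xbd
bbi
rdiu
adb

Derivation:
Hunk 1: at line 4 remove [duynw,gjda] add [ruqpk,dos] -> 12 lines: fag whinr pkkc oadit hdoem ruqpk dos xwqt sct bbi rdiu adb
Hunk 2: at line 6 remove [dos,xwqt,sct] add [rui,xbd] -> 11 lines: fag whinr pkkc oadit hdoem ruqpk rui xbd bbi rdiu adb
Hunk 3: at line 2 remove [oadit] add [lbko,iesmo,ucpjf] -> 13 lines: fag whinr pkkc lbko iesmo ucpjf hdoem ruqpk rui xbd bbi rdiu adb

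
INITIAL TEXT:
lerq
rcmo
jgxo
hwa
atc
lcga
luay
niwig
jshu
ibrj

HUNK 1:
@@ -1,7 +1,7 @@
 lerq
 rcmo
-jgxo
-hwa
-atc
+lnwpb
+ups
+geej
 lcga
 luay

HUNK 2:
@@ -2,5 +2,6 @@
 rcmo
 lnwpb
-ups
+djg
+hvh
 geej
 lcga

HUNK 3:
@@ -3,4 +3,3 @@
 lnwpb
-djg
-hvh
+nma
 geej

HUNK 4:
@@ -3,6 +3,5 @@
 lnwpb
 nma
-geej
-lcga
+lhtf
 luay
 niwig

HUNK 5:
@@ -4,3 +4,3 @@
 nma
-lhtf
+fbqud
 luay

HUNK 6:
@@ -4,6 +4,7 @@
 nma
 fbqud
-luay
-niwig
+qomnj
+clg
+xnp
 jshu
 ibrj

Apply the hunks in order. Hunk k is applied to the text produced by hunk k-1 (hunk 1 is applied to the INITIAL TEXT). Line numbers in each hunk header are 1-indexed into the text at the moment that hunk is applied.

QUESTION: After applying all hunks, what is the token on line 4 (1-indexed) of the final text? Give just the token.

Answer: nma

Derivation:
Hunk 1: at line 1 remove [jgxo,hwa,atc] add [lnwpb,ups,geej] -> 10 lines: lerq rcmo lnwpb ups geej lcga luay niwig jshu ibrj
Hunk 2: at line 2 remove [ups] add [djg,hvh] -> 11 lines: lerq rcmo lnwpb djg hvh geej lcga luay niwig jshu ibrj
Hunk 3: at line 3 remove [djg,hvh] add [nma] -> 10 lines: lerq rcmo lnwpb nma geej lcga luay niwig jshu ibrj
Hunk 4: at line 3 remove [geej,lcga] add [lhtf] -> 9 lines: lerq rcmo lnwpb nma lhtf luay niwig jshu ibrj
Hunk 5: at line 4 remove [lhtf] add [fbqud] -> 9 lines: lerq rcmo lnwpb nma fbqud luay niwig jshu ibrj
Hunk 6: at line 4 remove [luay,niwig] add [qomnj,clg,xnp] -> 10 lines: lerq rcmo lnwpb nma fbqud qomnj clg xnp jshu ibrj
Final line 4: nma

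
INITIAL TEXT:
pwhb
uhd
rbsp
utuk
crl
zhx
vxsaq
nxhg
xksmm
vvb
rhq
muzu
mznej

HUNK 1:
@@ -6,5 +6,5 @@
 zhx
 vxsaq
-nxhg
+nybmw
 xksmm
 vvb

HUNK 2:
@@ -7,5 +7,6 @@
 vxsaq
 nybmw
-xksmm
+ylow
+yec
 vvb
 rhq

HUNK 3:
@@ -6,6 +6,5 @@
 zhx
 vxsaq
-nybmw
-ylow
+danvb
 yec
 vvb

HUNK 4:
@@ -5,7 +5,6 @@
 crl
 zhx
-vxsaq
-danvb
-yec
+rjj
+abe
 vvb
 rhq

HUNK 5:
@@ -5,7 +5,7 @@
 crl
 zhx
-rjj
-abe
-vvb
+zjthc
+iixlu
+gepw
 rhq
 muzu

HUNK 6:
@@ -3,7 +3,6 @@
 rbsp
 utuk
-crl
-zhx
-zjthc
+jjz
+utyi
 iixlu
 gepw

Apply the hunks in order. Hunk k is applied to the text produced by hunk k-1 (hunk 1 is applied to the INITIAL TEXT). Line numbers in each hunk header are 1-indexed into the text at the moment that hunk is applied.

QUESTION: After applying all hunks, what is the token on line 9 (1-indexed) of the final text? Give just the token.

Answer: rhq

Derivation:
Hunk 1: at line 6 remove [nxhg] add [nybmw] -> 13 lines: pwhb uhd rbsp utuk crl zhx vxsaq nybmw xksmm vvb rhq muzu mznej
Hunk 2: at line 7 remove [xksmm] add [ylow,yec] -> 14 lines: pwhb uhd rbsp utuk crl zhx vxsaq nybmw ylow yec vvb rhq muzu mznej
Hunk 3: at line 6 remove [nybmw,ylow] add [danvb] -> 13 lines: pwhb uhd rbsp utuk crl zhx vxsaq danvb yec vvb rhq muzu mznej
Hunk 4: at line 5 remove [vxsaq,danvb,yec] add [rjj,abe] -> 12 lines: pwhb uhd rbsp utuk crl zhx rjj abe vvb rhq muzu mznej
Hunk 5: at line 5 remove [rjj,abe,vvb] add [zjthc,iixlu,gepw] -> 12 lines: pwhb uhd rbsp utuk crl zhx zjthc iixlu gepw rhq muzu mznej
Hunk 6: at line 3 remove [crl,zhx,zjthc] add [jjz,utyi] -> 11 lines: pwhb uhd rbsp utuk jjz utyi iixlu gepw rhq muzu mznej
Final line 9: rhq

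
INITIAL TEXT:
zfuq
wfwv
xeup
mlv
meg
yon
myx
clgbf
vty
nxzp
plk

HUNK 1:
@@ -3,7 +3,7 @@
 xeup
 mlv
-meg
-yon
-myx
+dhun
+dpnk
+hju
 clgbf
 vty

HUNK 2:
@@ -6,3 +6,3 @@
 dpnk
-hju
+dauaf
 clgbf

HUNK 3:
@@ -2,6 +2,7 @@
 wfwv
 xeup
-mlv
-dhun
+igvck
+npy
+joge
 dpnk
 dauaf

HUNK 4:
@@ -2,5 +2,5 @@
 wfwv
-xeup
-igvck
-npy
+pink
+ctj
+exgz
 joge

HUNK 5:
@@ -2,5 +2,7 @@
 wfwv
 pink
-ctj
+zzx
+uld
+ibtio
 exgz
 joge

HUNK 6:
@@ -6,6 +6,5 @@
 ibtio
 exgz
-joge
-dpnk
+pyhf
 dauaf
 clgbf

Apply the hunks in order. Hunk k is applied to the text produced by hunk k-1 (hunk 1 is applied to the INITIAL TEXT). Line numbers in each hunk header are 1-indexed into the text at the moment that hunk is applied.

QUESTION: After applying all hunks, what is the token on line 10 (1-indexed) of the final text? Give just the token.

Hunk 1: at line 3 remove [meg,yon,myx] add [dhun,dpnk,hju] -> 11 lines: zfuq wfwv xeup mlv dhun dpnk hju clgbf vty nxzp plk
Hunk 2: at line 6 remove [hju] add [dauaf] -> 11 lines: zfuq wfwv xeup mlv dhun dpnk dauaf clgbf vty nxzp plk
Hunk 3: at line 2 remove [mlv,dhun] add [igvck,npy,joge] -> 12 lines: zfuq wfwv xeup igvck npy joge dpnk dauaf clgbf vty nxzp plk
Hunk 4: at line 2 remove [xeup,igvck,npy] add [pink,ctj,exgz] -> 12 lines: zfuq wfwv pink ctj exgz joge dpnk dauaf clgbf vty nxzp plk
Hunk 5: at line 2 remove [ctj] add [zzx,uld,ibtio] -> 14 lines: zfuq wfwv pink zzx uld ibtio exgz joge dpnk dauaf clgbf vty nxzp plk
Hunk 6: at line 6 remove [joge,dpnk] add [pyhf] -> 13 lines: zfuq wfwv pink zzx uld ibtio exgz pyhf dauaf clgbf vty nxzp plk
Final line 10: clgbf

Answer: clgbf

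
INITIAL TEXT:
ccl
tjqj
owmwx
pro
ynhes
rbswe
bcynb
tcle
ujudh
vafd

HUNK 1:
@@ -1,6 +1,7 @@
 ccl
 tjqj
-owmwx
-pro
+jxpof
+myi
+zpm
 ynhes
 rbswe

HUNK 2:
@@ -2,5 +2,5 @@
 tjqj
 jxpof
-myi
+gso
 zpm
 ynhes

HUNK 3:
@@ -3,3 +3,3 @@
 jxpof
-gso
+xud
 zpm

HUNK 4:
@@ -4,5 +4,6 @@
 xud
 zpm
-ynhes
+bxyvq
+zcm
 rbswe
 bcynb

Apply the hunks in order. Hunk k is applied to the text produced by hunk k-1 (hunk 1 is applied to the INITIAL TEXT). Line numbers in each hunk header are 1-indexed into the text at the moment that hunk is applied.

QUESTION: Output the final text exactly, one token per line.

Hunk 1: at line 1 remove [owmwx,pro] add [jxpof,myi,zpm] -> 11 lines: ccl tjqj jxpof myi zpm ynhes rbswe bcynb tcle ujudh vafd
Hunk 2: at line 2 remove [myi] add [gso] -> 11 lines: ccl tjqj jxpof gso zpm ynhes rbswe bcynb tcle ujudh vafd
Hunk 3: at line 3 remove [gso] add [xud] -> 11 lines: ccl tjqj jxpof xud zpm ynhes rbswe bcynb tcle ujudh vafd
Hunk 4: at line 4 remove [ynhes] add [bxyvq,zcm] -> 12 lines: ccl tjqj jxpof xud zpm bxyvq zcm rbswe bcynb tcle ujudh vafd

Answer: ccl
tjqj
jxpof
xud
zpm
bxyvq
zcm
rbswe
bcynb
tcle
ujudh
vafd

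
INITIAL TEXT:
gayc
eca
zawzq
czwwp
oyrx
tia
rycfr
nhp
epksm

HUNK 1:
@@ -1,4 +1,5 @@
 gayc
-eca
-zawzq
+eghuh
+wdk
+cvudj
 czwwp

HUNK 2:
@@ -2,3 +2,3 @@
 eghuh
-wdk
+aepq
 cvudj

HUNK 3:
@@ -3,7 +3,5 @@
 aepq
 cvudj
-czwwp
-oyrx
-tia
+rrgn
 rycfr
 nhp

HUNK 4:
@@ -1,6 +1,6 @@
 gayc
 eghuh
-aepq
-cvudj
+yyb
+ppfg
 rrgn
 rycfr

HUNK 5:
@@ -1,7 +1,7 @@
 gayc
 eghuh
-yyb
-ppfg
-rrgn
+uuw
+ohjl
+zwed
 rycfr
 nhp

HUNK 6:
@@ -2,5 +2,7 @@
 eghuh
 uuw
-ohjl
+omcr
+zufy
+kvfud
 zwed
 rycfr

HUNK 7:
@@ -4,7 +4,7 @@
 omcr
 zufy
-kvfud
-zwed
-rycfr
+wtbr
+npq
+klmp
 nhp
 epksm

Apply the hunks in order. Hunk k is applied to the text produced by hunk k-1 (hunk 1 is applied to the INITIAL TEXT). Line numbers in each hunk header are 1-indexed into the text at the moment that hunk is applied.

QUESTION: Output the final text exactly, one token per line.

Hunk 1: at line 1 remove [eca,zawzq] add [eghuh,wdk,cvudj] -> 10 lines: gayc eghuh wdk cvudj czwwp oyrx tia rycfr nhp epksm
Hunk 2: at line 2 remove [wdk] add [aepq] -> 10 lines: gayc eghuh aepq cvudj czwwp oyrx tia rycfr nhp epksm
Hunk 3: at line 3 remove [czwwp,oyrx,tia] add [rrgn] -> 8 lines: gayc eghuh aepq cvudj rrgn rycfr nhp epksm
Hunk 4: at line 1 remove [aepq,cvudj] add [yyb,ppfg] -> 8 lines: gayc eghuh yyb ppfg rrgn rycfr nhp epksm
Hunk 5: at line 1 remove [yyb,ppfg,rrgn] add [uuw,ohjl,zwed] -> 8 lines: gayc eghuh uuw ohjl zwed rycfr nhp epksm
Hunk 6: at line 2 remove [ohjl] add [omcr,zufy,kvfud] -> 10 lines: gayc eghuh uuw omcr zufy kvfud zwed rycfr nhp epksm
Hunk 7: at line 4 remove [kvfud,zwed,rycfr] add [wtbr,npq,klmp] -> 10 lines: gayc eghuh uuw omcr zufy wtbr npq klmp nhp epksm

Answer: gayc
eghuh
uuw
omcr
zufy
wtbr
npq
klmp
nhp
epksm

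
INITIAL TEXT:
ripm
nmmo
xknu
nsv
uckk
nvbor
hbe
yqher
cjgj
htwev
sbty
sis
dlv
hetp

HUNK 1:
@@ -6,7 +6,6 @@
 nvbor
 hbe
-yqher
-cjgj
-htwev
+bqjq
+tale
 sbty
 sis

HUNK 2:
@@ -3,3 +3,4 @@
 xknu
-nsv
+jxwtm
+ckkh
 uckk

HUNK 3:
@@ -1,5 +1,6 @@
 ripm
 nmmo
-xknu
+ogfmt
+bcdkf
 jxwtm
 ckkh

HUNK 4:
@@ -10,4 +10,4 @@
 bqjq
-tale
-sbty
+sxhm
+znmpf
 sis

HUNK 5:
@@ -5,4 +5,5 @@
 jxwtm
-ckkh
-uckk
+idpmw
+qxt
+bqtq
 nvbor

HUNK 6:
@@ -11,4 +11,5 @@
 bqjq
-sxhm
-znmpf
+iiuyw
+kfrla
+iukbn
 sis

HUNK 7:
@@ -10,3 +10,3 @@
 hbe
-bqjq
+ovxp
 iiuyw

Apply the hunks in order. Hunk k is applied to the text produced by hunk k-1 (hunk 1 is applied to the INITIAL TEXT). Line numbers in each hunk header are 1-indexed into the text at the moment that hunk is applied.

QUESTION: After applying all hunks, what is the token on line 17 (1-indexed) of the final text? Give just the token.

Hunk 1: at line 6 remove [yqher,cjgj,htwev] add [bqjq,tale] -> 13 lines: ripm nmmo xknu nsv uckk nvbor hbe bqjq tale sbty sis dlv hetp
Hunk 2: at line 3 remove [nsv] add [jxwtm,ckkh] -> 14 lines: ripm nmmo xknu jxwtm ckkh uckk nvbor hbe bqjq tale sbty sis dlv hetp
Hunk 3: at line 1 remove [xknu] add [ogfmt,bcdkf] -> 15 lines: ripm nmmo ogfmt bcdkf jxwtm ckkh uckk nvbor hbe bqjq tale sbty sis dlv hetp
Hunk 4: at line 10 remove [tale,sbty] add [sxhm,znmpf] -> 15 lines: ripm nmmo ogfmt bcdkf jxwtm ckkh uckk nvbor hbe bqjq sxhm znmpf sis dlv hetp
Hunk 5: at line 5 remove [ckkh,uckk] add [idpmw,qxt,bqtq] -> 16 lines: ripm nmmo ogfmt bcdkf jxwtm idpmw qxt bqtq nvbor hbe bqjq sxhm znmpf sis dlv hetp
Hunk 6: at line 11 remove [sxhm,znmpf] add [iiuyw,kfrla,iukbn] -> 17 lines: ripm nmmo ogfmt bcdkf jxwtm idpmw qxt bqtq nvbor hbe bqjq iiuyw kfrla iukbn sis dlv hetp
Hunk 7: at line 10 remove [bqjq] add [ovxp] -> 17 lines: ripm nmmo ogfmt bcdkf jxwtm idpmw qxt bqtq nvbor hbe ovxp iiuyw kfrla iukbn sis dlv hetp
Final line 17: hetp

Answer: hetp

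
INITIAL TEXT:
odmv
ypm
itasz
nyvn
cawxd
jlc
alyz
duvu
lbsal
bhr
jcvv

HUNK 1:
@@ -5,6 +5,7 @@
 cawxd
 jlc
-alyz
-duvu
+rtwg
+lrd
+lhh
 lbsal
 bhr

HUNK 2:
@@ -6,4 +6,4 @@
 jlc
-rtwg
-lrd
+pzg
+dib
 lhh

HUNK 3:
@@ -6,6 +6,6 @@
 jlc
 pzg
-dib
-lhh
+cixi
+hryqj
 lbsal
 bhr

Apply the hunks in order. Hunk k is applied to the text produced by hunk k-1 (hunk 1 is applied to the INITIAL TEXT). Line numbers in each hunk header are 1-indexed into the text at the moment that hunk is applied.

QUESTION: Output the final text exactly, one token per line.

Hunk 1: at line 5 remove [alyz,duvu] add [rtwg,lrd,lhh] -> 12 lines: odmv ypm itasz nyvn cawxd jlc rtwg lrd lhh lbsal bhr jcvv
Hunk 2: at line 6 remove [rtwg,lrd] add [pzg,dib] -> 12 lines: odmv ypm itasz nyvn cawxd jlc pzg dib lhh lbsal bhr jcvv
Hunk 3: at line 6 remove [dib,lhh] add [cixi,hryqj] -> 12 lines: odmv ypm itasz nyvn cawxd jlc pzg cixi hryqj lbsal bhr jcvv

Answer: odmv
ypm
itasz
nyvn
cawxd
jlc
pzg
cixi
hryqj
lbsal
bhr
jcvv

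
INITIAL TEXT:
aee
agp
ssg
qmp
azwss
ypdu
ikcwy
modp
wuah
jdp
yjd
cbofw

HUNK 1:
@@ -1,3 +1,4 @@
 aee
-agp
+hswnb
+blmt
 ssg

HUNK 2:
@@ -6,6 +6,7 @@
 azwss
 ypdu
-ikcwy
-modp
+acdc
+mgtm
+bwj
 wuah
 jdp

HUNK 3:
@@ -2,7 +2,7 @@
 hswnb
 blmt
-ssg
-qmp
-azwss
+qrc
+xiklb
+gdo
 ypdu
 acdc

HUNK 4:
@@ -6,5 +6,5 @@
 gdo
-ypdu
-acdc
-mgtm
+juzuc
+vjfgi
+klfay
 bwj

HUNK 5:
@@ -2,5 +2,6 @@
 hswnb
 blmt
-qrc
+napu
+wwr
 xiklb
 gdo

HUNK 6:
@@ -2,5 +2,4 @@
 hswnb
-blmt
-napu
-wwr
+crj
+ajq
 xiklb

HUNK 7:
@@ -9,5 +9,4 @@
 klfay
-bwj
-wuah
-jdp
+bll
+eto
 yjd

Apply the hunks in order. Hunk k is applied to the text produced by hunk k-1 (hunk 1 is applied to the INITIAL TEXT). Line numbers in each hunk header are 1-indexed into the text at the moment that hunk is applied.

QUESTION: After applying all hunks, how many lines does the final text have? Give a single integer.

Hunk 1: at line 1 remove [agp] add [hswnb,blmt] -> 13 lines: aee hswnb blmt ssg qmp azwss ypdu ikcwy modp wuah jdp yjd cbofw
Hunk 2: at line 6 remove [ikcwy,modp] add [acdc,mgtm,bwj] -> 14 lines: aee hswnb blmt ssg qmp azwss ypdu acdc mgtm bwj wuah jdp yjd cbofw
Hunk 3: at line 2 remove [ssg,qmp,azwss] add [qrc,xiklb,gdo] -> 14 lines: aee hswnb blmt qrc xiklb gdo ypdu acdc mgtm bwj wuah jdp yjd cbofw
Hunk 4: at line 6 remove [ypdu,acdc,mgtm] add [juzuc,vjfgi,klfay] -> 14 lines: aee hswnb blmt qrc xiklb gdo juzuc vjfgi klfay bwj wuah jdp yjd cbofw
Hunk 5: at line 2 remove [qrc] add [napu,wwr] -> 15 lines: aee hswnb blmt napu wwr xiklb gdo juzuc vjfgi klfay bwj wuah jdp yjd cbofw
Hunk 6: at line 2 remove [blmt,napu,wwr] add [crj,ajq] -> 14 lines: aee hswnb crj ajq xiklb gdo juzuc vjfgi klfay bwj wuah jdp yjd cbofw
Hunk 7: at line 9 remove [bwj,wuah,jdp] add [bll,eto] -> 13 lines: aee hswnb crj ajq xiklb gdo juzuc vjfgi klfay bll eto yjd cbofw
Final line count: 13

Answer: 13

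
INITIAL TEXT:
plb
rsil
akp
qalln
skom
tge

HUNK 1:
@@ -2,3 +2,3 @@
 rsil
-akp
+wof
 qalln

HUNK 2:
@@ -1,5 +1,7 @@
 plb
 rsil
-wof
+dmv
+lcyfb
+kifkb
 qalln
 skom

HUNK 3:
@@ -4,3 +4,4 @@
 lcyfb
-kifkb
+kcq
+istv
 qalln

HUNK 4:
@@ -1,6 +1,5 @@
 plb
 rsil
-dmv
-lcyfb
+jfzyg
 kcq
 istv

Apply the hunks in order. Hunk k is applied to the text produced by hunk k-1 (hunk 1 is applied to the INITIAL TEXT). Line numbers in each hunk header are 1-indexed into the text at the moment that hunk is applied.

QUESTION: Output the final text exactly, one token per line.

Answer: plb
rsil
jfzyg
kcq
istv
qalln
skom
tge

Derivation:
Hunk 1: at line 2 remove [akp] add [wof] -> 6 lines: plb rsil wof qalln skom tge
Hunk 2: at line 1 remove [wof] add [dmv,lcyfb,kifkb] -> 8 lines: plb rsil dmv lcyfb kifkb qalln skom tge
Hunk 3: at line 4 remove [kifkb] add [kcq,istv] -> 9 lines: plb rsil dmv lcyfb kcq istv qalln skom tge
Hunk 4: at line 1 remove [dmv,lcyfb] add [jfzyg] -> 8 lines: plb rsil jfzyg kcq istv qalln skom tge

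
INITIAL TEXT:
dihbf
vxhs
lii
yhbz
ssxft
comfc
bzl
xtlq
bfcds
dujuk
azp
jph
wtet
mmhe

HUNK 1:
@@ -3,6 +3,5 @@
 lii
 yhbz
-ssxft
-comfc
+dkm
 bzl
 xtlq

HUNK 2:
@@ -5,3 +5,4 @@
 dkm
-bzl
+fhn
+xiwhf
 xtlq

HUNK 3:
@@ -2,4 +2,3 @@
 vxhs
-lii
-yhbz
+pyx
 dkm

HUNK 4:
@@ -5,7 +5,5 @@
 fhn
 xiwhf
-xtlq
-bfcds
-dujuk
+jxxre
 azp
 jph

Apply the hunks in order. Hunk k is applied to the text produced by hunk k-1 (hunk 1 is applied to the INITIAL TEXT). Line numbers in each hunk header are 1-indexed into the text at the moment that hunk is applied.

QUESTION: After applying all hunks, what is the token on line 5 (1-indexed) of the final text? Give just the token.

Hunk 1: at line 3 remove [ssxft,comfc] add [dkm] -> 13 lines: dihbf vxhs lii yhbz dkm bzl xtlq bfcds dujuk azp jph wtet mmhe
Hunk 2: at line 5 remove [bzl] add [fhn,xiwhf] -> 14 lines: dihbf vxhs lii yhbz dkm fhn xiwhf xtlq bfcds dujuk azp jph wtet mmhe
Hunk 3: at line 2 remove [lii,yhbz] add [pyx] -> 13 lines: dihbf vxhs pyx dkm fhn xiwhf xtlq bfcds dujuk azp jph wtet mmhe
Hunk 4: at line 5 remove [xtlq,bfcds,dujuk] add [jxxre] -> 11 lines: dihbf vxhs pyx dkm fhn xiwhf jxxre azp jph wtet mmhe
Final line 5: fhn

Answer: fhn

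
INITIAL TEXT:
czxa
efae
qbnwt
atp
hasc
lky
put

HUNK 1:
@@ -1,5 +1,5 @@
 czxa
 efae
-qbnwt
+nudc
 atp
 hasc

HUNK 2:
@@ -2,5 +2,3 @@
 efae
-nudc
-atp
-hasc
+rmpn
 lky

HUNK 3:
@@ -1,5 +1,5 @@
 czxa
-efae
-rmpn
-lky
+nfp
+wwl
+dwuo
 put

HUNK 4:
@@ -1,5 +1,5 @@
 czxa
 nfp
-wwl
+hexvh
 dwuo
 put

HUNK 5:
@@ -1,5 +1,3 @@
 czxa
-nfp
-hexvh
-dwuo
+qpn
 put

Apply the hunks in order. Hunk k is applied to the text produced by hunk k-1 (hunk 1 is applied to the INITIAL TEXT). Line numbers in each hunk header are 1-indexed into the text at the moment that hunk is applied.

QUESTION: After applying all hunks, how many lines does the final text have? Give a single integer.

Hunk 1: at line 1 remove [qbnwt] add [nudc] -> 7 lines: czxa efae nudc atp hasc lky put
Hunk 2: at line 2 remove [nudc,atp,hasc] add [rmpn] -> 5 lines: czxa efae rmpn lky put
Hunk 3: at line 1 remove [efae,rmpn,lky] add [nfp,wwl,dwuo] -> 5 lines: czxa nfp wwl dwuo put
Hunk 4: at line 1 remove [wwl] add [hexvh] -> 5 lines: czxa nfp hexvh dwuo put
Hunk 5: at line 1 remove [nfp,hexvh,dwuo] add [qpn] -> 3 lines: czxa qpn put
Final line count: 3

Answer: 3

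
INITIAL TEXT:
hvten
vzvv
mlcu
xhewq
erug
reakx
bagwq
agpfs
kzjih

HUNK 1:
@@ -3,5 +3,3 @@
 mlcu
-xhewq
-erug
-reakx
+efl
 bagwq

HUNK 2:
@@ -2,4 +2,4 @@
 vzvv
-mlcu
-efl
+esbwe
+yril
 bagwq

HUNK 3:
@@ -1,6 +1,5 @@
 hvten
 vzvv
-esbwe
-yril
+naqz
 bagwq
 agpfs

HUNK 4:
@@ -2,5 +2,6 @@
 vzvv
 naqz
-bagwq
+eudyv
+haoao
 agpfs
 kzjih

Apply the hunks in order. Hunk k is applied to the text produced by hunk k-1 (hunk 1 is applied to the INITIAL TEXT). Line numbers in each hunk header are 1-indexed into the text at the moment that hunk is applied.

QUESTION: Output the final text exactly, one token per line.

Answer: hvten
vzvv
naqz
eudyv
haoao
agpfs
kzjih

Derivation:
Hunk 1: at line 3 remove [xhewq,erug,reakx] add [efl] -> 7 lines: hvten vzvv mlcu efl bagwq agpfs kzjih
Hunk 2: at line 2 remove [mlcu,efl] add [esbwe,yril] -> 7 lines: hvten vzvv esbwe yril bagwq agpfs kzjih
Hunk 3: at line 1 remove [esbwe,yril] add [naqz] -> 6 lines: hvten vzvv naqz bagwq agpfs kzjih
Hunk 4: at line 2 remove [bagwq] add [eudyv,haoao] -> 7 lines: hvten vzvv naqz eudyv haoao agpfs kzjih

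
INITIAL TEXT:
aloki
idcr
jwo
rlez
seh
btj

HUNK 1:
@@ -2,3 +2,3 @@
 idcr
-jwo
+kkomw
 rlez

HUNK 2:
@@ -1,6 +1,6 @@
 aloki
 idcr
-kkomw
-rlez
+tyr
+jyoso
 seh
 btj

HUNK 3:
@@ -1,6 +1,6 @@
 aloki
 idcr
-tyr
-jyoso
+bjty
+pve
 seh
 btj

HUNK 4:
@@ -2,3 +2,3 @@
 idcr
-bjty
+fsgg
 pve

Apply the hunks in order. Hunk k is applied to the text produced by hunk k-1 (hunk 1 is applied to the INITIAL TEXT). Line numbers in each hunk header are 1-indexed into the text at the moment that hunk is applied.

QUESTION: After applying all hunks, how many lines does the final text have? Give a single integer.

Answer: 6

Derivation:
Hunk 1: at line 2 remove [jwo] add [kkomw] -> 6 lines: aloki idcr kkomw rlez seh btj
Hunk 2: at line 1 remove [kkomw,rlez] add [tyr,jyoso] -> 6 lines: aloki idcr tyr jyoso seh btj
Hunk 3: at line 1 remove [tyr,jyoso] add [bjty,pve] -> 6 lines: aloki idcr bjty pve seh btj
Hunk 4: at line 2 remove [bjty] add [fsgg] -> 6 lines: aloki idcr fsgg pve seh btj
Final line count: 6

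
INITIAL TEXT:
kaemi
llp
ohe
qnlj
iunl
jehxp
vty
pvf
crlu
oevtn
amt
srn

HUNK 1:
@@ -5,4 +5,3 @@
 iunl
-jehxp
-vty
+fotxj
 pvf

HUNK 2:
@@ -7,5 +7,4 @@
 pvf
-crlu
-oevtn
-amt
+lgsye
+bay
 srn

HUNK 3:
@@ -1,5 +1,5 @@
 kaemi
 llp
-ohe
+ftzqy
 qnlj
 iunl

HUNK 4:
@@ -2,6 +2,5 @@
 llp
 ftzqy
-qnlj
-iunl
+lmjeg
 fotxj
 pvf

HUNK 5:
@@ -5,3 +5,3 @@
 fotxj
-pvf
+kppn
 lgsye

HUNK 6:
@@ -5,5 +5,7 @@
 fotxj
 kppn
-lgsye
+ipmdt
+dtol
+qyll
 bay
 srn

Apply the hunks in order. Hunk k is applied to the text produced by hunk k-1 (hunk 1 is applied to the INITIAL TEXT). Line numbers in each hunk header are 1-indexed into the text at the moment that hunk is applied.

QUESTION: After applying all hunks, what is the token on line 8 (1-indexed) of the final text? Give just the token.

Hunk 1: at line 5 remove [jehxp,vty] add [fotxj] -> 11 lines: kaemi llp ohe qnlj iunl fotxj pvf crlu oevtn amt srn
Hunk 2: at line 7 remove [crlu,oevtn,amt] add [lgsye,bay] -> 10 lines: kaemi llp ohe qnlj iunl fotxj pvf lgsye bay srn
Hunk 3: at line 1 remove [ohe] add [ftzqy] -> 10 lines: kaemi llp ftzqy qnlj iunl fotxj pvf lgsye bay srn
Hunk 4: at line 2 remove [qnlj,iunl] add [lmjeg] -> 9 lines: kaemi llp ftzqy lmjeg fotxj pvf lgsye bay srn
Hunk 5: at line 5 remove [pvf] add [kppn] -> 9 lines: kaemi llp ftzqy lmjeg fotxj kppn lgsye bay srn
Hunk 6: at line 5 remove [lgsye] add [ipmdt,dtol,qyll] -> 11 lines: kaemi llp ftzqy lmjeg fotxj kppn ipmdt dtol qyll bay srn
Final line 8: dtol

Answer: dtol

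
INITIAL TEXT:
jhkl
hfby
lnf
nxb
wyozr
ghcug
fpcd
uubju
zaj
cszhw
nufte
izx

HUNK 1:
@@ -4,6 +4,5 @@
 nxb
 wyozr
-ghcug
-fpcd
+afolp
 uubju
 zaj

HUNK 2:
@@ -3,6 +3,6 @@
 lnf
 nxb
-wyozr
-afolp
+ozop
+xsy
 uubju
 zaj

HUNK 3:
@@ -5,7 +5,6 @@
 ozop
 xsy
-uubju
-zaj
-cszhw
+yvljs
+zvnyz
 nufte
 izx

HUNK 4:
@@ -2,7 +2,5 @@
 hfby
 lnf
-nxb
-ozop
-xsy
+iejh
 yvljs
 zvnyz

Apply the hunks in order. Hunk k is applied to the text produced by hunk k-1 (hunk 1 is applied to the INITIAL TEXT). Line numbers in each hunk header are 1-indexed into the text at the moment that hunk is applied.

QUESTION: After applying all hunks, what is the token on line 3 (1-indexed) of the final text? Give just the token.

Hunk 1: at line 4 remove [ghcug,fpcd] add [afolp] -> 11 lines: jhkl hfby lnf nxb wyozr afolp uubju zaj cszhw nufte izx
Hunk 2: at line 3 remove [wyozr,afolp] add [ozop,xsy] -> 11 lines: jhkl hfby lnf nxb ozop xsy uubju zaj cszhw nufte izx
Hunk 3: at line 5 remove [uubju,zaj,cszhw] add [yvljs,zvnyz] -> 10 lines: jhkl hfby lnf nxb ozop xsy yvljs zvnyz nufte izx
Hunk 4: at line 2 remove [nxb,ozop,xsy] add [iejh] -> 8 lines: jhkl hfby lnf iejh yvljs zvnyz nufte izx
Final line 3: lnf

Answer: lnf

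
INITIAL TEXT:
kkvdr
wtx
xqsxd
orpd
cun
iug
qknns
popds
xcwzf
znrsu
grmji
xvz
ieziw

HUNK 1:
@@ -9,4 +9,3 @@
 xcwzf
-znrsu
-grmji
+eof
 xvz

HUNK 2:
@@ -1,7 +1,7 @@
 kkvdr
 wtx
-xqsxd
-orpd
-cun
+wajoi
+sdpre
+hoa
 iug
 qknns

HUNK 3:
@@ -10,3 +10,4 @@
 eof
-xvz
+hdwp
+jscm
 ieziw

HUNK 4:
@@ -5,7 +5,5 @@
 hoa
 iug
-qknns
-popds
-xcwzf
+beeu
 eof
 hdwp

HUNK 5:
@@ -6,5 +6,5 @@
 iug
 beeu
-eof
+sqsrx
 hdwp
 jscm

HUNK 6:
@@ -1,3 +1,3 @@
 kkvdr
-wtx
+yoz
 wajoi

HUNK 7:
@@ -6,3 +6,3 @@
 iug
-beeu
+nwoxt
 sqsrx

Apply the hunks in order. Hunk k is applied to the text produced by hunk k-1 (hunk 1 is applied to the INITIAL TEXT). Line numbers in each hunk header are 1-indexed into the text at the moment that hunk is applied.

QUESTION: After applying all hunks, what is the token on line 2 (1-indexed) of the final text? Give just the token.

Answer: yoz

Derivation:
Hunk 1: at line 9 remove [znrsu,grmji] add [eof] -> 12 lines: kkvdr wtx xqsxd orpd cun iug qknns popds xcwzf eof xvz ieziw
Hunk 2: at line 1 remove [xqsxd,orpd,cun] add [wajoi,sdpre,hoa] -> 12 lines: kkvdr wtx wajoi sdpre hoa iug qknns popds xcwzf eof xvz ieziw
Hunk 3: at line 10 remove [xvz] add [hdwp,jscm] -> 13 lines: kkvdr wtx wajoi sdpre hoa iug qknns popds xcwzf eof hdwp jscm ieziw
Hunk 4: at line 5 remove [qknns,popds,xcwzf] add [beeu] -> 11 lines: kkvdr wtx wajoi sdpre hoa iug beeu eof hdwp jscm ieziw
Hunk 5: at line 6 remove [eof] add [sqsrx] -> 11 lines: kkvdr wtx wajoi sdpre hoa iug beeu sqsrx hdwp jscm ieziw
Hunk 6: at line 1 remove [wtx] add [yoz] -> 11 lines: kkvdr yoz wajoi sdpre hoa iug beeu sqsrx hdwp jscm ieziw
Hunk 7: at line 6 remove [beeu] add [nwoxt] -> 11 lines: kkvdr yoz wajoi sdpre hoa iug nwoxt sqsrx hdwp jscm ieziw
Final line 2: yoz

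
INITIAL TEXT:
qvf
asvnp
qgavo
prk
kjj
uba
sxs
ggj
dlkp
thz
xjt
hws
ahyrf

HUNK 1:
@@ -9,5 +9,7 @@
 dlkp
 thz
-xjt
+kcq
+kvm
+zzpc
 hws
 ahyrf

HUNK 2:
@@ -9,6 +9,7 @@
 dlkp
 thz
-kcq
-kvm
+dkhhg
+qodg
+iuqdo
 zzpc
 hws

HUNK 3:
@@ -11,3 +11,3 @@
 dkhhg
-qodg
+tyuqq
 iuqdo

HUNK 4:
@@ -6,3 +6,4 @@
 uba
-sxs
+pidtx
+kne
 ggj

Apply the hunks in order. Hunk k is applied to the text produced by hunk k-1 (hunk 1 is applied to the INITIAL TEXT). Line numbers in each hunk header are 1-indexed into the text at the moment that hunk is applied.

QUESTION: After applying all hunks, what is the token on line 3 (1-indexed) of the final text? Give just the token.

Answer: qgavo

Derivation:
Hunk 1: at line 9 remove [xjt] add [kcq,kvm,zzpc] -> 15 lines: qvf asvnp qgavo prk kjj uba sxs ggj dlkp thz kcq kvm zzpc hws ahyrf
Hunk 2: at line 9 remove [kcq,kvm] add [dkhhg,qodg,iuqdo] -> 16 lines: qvf asvnp qgavo prk kjj uba sxs ggj dlkp thz dkhhg qodg iuqdo zzpc hws ahyrf
Hunk 3: at line 11 remove [qodg] add [tyuqq] -> 16 lines: qvf asvnp qgavo prk kjj uba sxs ggj dlkp thz dkhhg tyuqq iuqdo zzpc hws ahyrf
Hunk 4: at line 6 remove [sxs] add [pidtx,kne] -> 17 lines: qvf asvnp qgavo prk kjj uba pidtx kne ggj dlkp thz dkhhg tyuqq iuqdo zzpc hws ahyrf
Final line 3: qgavo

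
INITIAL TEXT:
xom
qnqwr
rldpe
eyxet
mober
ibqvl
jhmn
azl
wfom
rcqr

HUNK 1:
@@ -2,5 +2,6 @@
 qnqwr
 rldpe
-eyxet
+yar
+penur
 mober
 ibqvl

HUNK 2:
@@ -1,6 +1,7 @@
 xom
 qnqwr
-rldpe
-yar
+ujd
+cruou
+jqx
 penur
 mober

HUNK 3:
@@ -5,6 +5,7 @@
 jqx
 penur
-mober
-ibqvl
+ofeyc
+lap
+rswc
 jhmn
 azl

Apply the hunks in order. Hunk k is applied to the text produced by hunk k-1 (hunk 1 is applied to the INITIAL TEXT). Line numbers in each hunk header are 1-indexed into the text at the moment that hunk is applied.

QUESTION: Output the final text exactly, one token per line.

Hunk 1: at line 2 remove [eyxet] add [yar,penur] -> 11 lines: xom qnqwr rldpe yar penur mober ibqvl jhmn azl wfom rcqr
Hunk 2: at line 1 remove [rldpe,yar] add [ujd,cruou,jqx] -> 12 lines: xom qnqwr ujd cruou jqx penur mober ibqvl jhmn azl wfom rcqr
Hunk 3: at line 5 remove [mober,ibqvl] add [ofeyc,lap,rswc] -> 13 lines: xom qnqwr ujd cruou jqx penur ofeyc lap rswc jhmn azl wfom rcqr

Answer: xom
qnqwr
ujd
cruou
jqx
penur
ofeyc
lap
rswc
jhmn
azl
wfom
rcqr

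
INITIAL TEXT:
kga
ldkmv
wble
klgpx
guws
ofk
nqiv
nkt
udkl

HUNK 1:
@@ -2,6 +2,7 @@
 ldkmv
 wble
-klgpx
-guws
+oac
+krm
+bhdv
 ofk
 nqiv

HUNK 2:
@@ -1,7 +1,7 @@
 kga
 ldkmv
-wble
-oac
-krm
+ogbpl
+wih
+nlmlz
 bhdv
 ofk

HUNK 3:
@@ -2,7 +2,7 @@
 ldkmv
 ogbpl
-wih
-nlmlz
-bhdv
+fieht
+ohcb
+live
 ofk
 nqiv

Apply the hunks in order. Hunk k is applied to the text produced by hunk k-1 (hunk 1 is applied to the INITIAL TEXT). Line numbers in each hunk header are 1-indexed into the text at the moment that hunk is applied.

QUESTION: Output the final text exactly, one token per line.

Answer: kga
ldkmv
ogbpl
fieht
ohcb
live
ofk
nqiv
nkt
udkl

Derivation:
Hunk 1: at line 2 remove [klgpx,guws] add [oac,krm,bhdv] -> 10 lines: kga ldkmv wble oac krm bhdv ofk nqiv nkt udkl
Hunk 2: at line 1 remove [wble,oac,krm] add [ogbpl,wih,nlmlz] -> 10 lines: kga ldkmv ogbpl wih nlmlz bhdv ofk nqiv nkt udkl
Hunk 3: at line 2 remove [wih,nlmlz,bhdv] add [fieht,ohcb,live] -> 10 lines: kga ldkmv ogbpl fieht ohcb live ofk nqiv nkt udkl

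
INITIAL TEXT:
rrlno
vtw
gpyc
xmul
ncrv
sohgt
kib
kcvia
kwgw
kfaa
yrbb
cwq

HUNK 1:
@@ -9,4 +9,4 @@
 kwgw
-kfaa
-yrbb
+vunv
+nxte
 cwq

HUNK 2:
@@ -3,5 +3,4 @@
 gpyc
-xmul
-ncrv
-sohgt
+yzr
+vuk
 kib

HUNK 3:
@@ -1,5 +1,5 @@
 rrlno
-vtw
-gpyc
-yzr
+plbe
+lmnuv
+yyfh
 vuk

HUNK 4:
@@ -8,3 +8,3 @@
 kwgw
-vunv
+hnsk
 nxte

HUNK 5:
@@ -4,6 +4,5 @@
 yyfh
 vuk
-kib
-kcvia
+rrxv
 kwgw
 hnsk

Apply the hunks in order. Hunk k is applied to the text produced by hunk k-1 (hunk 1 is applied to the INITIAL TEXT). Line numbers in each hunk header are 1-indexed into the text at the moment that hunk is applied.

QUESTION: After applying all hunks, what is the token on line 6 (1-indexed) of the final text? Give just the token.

Answer: rrxv

Derivation:
Hunk 1: at line 9 remove [kfaa,yrbb] add [vunv,nxte] -> 12 lines: rrlno vtw gpyc xmul ncrv sohgt kib kcvia kwgw vunv nxte cwq
Hunk 2: at line 3 remove [xmul,ncrv,sohgt] add [yzr,vuk] -> 11 lines: rrlno vtw gpyc yzr vuk kib kcvia kwgw vunv nxte cwq
Hunk 3: at line 1 remove [vtw,gpyc,yzr] add [plbe,lmnuv,yyfh] -> 11 lines: rrlno plbe lmnuv yyfh vuk kib kcvia kwgw vunv nxte cwq
Hunk 4: at line 8 remove [vunv] add [hnsk] -> 11 lines: rrlno plbe lmnuv yyfh vuk kib kcvia kwgw hnsk nxte cwq
Hunk 5: at line 4 remove [kib,kcvia] add [rrxv] -> 10 lines: rrlno plbe lmnuv yyfh vuk rrxv kwgw hnsk nxte cwq
Final line 6: rrxv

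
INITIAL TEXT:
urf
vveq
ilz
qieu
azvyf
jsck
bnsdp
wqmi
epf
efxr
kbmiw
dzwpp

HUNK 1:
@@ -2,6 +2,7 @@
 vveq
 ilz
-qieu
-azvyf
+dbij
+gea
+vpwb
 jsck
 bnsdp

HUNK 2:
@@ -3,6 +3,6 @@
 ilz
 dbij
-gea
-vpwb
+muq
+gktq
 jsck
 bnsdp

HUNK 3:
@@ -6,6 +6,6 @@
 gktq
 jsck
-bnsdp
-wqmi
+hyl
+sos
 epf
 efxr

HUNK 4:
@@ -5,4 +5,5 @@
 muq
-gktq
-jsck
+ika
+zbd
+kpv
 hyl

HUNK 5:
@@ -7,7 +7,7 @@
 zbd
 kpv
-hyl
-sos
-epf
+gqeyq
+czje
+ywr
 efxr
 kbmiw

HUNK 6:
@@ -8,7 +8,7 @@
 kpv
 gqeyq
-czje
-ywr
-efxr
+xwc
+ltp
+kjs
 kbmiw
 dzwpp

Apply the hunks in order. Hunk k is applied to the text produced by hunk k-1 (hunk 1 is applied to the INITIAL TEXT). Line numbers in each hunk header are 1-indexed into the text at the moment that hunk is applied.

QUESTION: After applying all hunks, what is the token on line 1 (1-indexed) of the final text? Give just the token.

Answer: urf

Derivation:
Hunk 1: at line 2 remove [qieu,azvyf] add [dbij,gea,vpwb] -> 13 lines: urf vveq ilz dbij gea vpwb jsck bnsdp wqmi epf efxr kbmiw dzwpp
Hunk 2: at line 3 remove [gea,vpwb] add [muq,gktq] -> 13 lines: urf vveq ilz dbij muq gktq jsck bnsdp wqmi epf efxr kbmiw dzwpp
Hunk 3: at line 6 remove [bnsdp,wqmi] add [hyl,sos] -> 13 lines: urf vveq ilz dbij muq gktq jsck hyl sos epf efxr kbmiw dzwpp
Hunk 4: at line 5 remove [gktq,jsck] add [ika,zbd,kpv] -> 14 lines: urf vveq ilz dbij muq ika zbd kpv hyl sos epf efxr kbmiw dzwpp
Hunk 5: at line 7 remove [hyl,sos,epf] add [gqeyq,czje,ywr] -> 14 lines: urf vveq ilz dbij muq ika zbd kpv gqeyq czje ywr efxr kbmiw dzwpp
Hunk 6: at line 8 remove [czje,ywr,efxr] add [xwc,ltp,kjs] -> 14 lines: urf vveq ilz dbij muq ika zbd kpv gqeyq xwc ltp kjs kbmiw dzwpp
Final line 1: urf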